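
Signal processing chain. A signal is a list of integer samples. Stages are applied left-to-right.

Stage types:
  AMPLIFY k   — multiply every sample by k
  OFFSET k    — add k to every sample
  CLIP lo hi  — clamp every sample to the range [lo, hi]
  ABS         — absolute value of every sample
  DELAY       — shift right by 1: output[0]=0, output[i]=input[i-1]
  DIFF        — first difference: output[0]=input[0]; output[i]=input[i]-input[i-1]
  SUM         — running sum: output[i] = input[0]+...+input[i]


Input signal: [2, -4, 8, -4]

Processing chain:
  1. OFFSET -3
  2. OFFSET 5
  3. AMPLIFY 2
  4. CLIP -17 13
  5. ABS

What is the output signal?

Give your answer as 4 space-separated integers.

Input: [2, -4, 8, -4]
Stage 1 (OFFSET -3): 2+-3=-1, -4+-3=-7, 8+-3=5, -4+-3=-7 -> [-1, -7, 5, -7]
Stage 2 (OFFSET 5): -1+5=4, -7+5=-2, 5+5=10, -7+5=-2 -> [4, -2, 10, -2]
Stage 3 (AMPLIFY 2): 4*2=8, -2*2=-4, 10*2=20, -2*2=-4 -> [8, -4, 20, -4]
Stage 4 (CLIP -17 13): clip(8,-17,13)=8, clip(-4,-17,13)=-4, clip(20,-17,13)=13, clip(-4,-17,13)=-4 -> [8, -4, 13, -4]
Stage 5 (ABS): |8|=8, |-4|=4, |13|=13, |-4|=4 -> [8, 4, 13, 4]

Answer: 8 4 13 4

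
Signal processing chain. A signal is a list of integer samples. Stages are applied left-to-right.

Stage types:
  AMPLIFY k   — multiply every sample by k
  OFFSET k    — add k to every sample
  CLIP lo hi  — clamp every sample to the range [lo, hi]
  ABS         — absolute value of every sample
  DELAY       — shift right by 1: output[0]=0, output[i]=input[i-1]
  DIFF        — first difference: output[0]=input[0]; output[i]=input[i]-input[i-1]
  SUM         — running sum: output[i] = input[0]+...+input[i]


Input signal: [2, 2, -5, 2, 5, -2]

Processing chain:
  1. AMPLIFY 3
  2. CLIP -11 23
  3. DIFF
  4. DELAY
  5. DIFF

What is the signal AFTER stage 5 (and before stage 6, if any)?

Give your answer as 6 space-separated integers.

Answer: 0 6 -6 -17 34 -8

Derivation:
Input: [2, 2, -5, 2, 5, -2]
Stage 1 (AMPLIFY 3): 2*3=6, 2*3=6, -5*3=-15, 2*3=6, 5*3=15, -2*3=-6 -> [6, 6, -15, 6, 15, -6]
Stage 2 (CLIP -11 23): clip(6,-11,23)=6, clip(6,-11,23)=6, clip(-15,-11,23)=-11, clip(6,-11,23)=6, clip(15,-11,23)=15, clip(-6,-11,23)=-6 -> [6, 6, -11, 6, 15, -6]
Stage 3 (DIFF): s[0]=6, 6-6=0, -11-6=-17, 6--11=17, 15-6=9, -6-15=-21 -> [6, 0, -17, 17, 9, -21]
Stage 4 (DELAY): [0, 6, 0, -17, 17, 9] = [0, 6, 0, -17, 17, 9] -> [0, 6, 0, -17, 17, 9]
Stage 5 (DIFF): s[0]=0, 6-0=6, 0-6=-6, -17-0=-17, 17--17=34, 9-17=-8 -> [0, 6, -6, -17, 34, -8]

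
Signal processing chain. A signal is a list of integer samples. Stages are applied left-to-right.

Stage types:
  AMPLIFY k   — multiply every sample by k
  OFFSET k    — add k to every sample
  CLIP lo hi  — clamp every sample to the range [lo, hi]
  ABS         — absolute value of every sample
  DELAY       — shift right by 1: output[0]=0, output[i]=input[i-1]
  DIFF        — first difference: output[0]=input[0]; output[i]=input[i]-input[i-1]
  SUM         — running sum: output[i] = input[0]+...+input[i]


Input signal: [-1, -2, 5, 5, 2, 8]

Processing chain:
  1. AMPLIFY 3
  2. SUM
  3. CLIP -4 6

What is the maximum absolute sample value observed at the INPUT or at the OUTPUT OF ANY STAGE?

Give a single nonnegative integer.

Answer: 51

Derivation:
Input: [-1, -2, 5, 5, 2, 8] (max |s|=8)
Stage 1 (AMPLIFY 3): -1*3=-3, -2*3=-6, 5*3=15, 5*3=15, 2*3=6, 8*3=24 -> [-3, -6, 15, 15, 6, 24] (max |s|=24)
Stage 2 (SUM): sum[0..0]=-3, sum[0..1]=-9, sum[0..2]=6, sum[0..3]=21, sum[0..4]=27, sum[0..5]=51 -> [-3, -9, 6, 21, 27, 51] (max |s|=51)
Stage 3 (CLIP -4 6): clip(-3,-4,6)=-3, clip(-9,-4,6)=-4, clip(6,-4,6)=6, clip(21,-4,6)=6, clip(27,-4,6)=6, clip(51,-4,6)=6 -> [-3, -4, 6, 6, 6, 6] (max |s|=6)
Overall max amplitude: 51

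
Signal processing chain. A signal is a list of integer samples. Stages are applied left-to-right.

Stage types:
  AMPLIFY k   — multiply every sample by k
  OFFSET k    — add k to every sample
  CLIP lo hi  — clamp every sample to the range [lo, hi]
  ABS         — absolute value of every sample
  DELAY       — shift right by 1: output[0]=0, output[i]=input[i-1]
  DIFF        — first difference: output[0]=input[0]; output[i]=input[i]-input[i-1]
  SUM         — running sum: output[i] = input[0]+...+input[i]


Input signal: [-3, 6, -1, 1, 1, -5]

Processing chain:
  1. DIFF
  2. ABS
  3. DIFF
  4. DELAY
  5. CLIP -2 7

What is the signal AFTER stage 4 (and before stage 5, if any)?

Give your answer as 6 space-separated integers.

Answer: 0 3 6 -2 -5 -2

Derivation:
Input: [-3, 6, -1, 1, 1, -5]
Stage 1 (DIFF): s[0]=-3, 6--3=9, -1-6=-7, 1--1=2, 1-1=0, -5-1=-6 -> [-3, 9, -7, 2, 0, -6]
Stage 2 (ABS): |-3|=3, |9|=9, |-7|=7, |2|=2, |0|=0, |-6|=6 -> [3, 9, 7, 2, 0, 6]
Stage 3 (DIFF): s[0]=3, 9-3=6, 7-9=-2, 2-7=-5, 0-2=-2, 6-0=6 -> [3, 6, -2, -5, -2, 6]
Stage 4 (DELAY): [0, 3, 6, -2, -5, -2] = [0, 3, 6, -2, -5, -2] -> [0, 3, 6, -2, -5, -2]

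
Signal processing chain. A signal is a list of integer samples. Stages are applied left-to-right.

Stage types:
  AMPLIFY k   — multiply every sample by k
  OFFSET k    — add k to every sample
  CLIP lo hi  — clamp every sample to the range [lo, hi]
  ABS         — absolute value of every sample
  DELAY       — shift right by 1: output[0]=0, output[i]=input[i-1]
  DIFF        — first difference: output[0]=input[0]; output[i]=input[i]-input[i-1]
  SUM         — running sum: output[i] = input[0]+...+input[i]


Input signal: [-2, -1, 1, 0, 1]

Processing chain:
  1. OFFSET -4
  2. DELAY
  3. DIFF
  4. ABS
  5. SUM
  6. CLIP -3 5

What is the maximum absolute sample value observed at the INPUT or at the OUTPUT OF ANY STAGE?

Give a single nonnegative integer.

Answer: 10

Derivation:
Input: [-2, -1, 1, 0, 1] (max |s|=2)
Stage 1 (OFFSET -4): -2+-4=-6, -1+-4=-5, 1+-4=-3, 0+-4=-4, 1+-4=-3 -> [-6, -5, -3, -4, -3] (max |s|=6)
Stage 2 (DELAY): [0, -6, -5, -3, -4] = [0, -6, -5, -3, -4] -> [0, -6, -5, -3, -4] (max |s|=6)
Stage 3 (DIFF): s[0]=0, -6-0=-6, -5--6=1, -3--5=2, -4--3=-1 -> [0, -6, 1, 2, -1] (max |s|=6)
Stage 4 (ABS): |0|=0, |-6|=6, |1|=1, |2|=2, |-1|=1 -> [0, 6, 1, 2, 1] (max |s|=6)
Stage 5 (SUM): sum[0..0]=0, sum[0..1]=6, sum[0..2]=7, sum[0..3]=9, sum[0..4]=10 -> [0, 6, 7, 9, 10] (max |s|=10)
Stage 6 (CLIP -3 5): clip(0,-3,5)=0, clip(6,-3,5)=5, clip(7,-3,5)=5, clip(9,-3,5)=5, clip(10,-3,5)=5 -> [0, 5, 5, 5, 5] (max |s|=5)
Overall max amplitude: 10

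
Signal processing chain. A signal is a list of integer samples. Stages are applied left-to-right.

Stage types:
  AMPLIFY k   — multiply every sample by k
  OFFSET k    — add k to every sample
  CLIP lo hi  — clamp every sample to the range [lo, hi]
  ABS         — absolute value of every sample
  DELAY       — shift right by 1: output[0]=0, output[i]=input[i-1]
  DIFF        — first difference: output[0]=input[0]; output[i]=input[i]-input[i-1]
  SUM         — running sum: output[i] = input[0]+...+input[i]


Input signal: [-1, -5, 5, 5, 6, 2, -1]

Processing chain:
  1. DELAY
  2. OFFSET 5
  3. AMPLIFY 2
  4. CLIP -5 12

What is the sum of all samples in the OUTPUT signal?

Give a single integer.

Input: [-1, -5, 5, 5, 6, 2, -1]
Stage 1 (DELAY): [0, -1, -5, 5, 5, 6, 2] = [0, -1, -5, 5, 5, 6, 2] -> [0, -1, -5, 5, 5, 6, 2]
Stage 2 (OFFSET 5): 0+5=5, -1+5=4, -5+5=0, 5+5=10, 5+5=10, 6+5=11, 2+5=7 -> [5, 4, 0, 10, 10, 11, 7]
Stage 3 (AMPLIFY 2): 5*2=10, 4*2=8, 0*2=0, 10*2=20, 10*2=20, 11*2=22, 7*2=14 -> [10, 8, 0, 20, 20, 22, 14]
Stage 4 (CLIP -5 12): clip(10,-5,12)=10, clip(8,-5,12)=8, clip(0,-5,12)=0, clip(20,-5,12)=12, clip(20,-5,12)=12, clip(22,-5,12)=12, clip(14,-5,12)=12 -> [10, 8, 0, 12, 12, 12, 12]
Output sum: 66

Answer: 66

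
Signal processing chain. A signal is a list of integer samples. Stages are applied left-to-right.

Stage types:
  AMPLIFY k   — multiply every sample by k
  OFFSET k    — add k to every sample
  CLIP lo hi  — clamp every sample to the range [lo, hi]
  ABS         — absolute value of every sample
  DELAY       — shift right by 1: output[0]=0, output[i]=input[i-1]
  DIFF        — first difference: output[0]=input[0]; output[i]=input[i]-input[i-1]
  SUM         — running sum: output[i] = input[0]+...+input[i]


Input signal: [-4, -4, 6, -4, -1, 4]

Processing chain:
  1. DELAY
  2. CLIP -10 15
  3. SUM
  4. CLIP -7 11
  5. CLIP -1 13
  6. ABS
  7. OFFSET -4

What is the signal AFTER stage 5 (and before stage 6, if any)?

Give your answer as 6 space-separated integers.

Answer: 0 -1 -1 -1 -1 -1

Derivation:
Input: [-4, -4, 6, -4, -1, 4]
Stage 1 (DELAY): [0, -4, -4, 6, -4, -1] = [0, -4, -4, 6, -4, -1] -> [0, -4, -4, 6, -4, -1]
Stage 2 (CLIP -10 15): clip(0,-10,15)=0, clip(-4,-10,15)=-4, clip(-4,-10,15)=-4, clip(6,-10,15)=6, clip(-4,-10,15)=-4, clip(-1,-10,15)=-1 -> [0, -4, -4, 6, -4, -1]
Stage 3 (SUM): sum[0..0]=0, sum[0..1]=-4, sum[0..2]=-8, sum[0..3]=-2, sum[0..4]=-6, sum[0..5]=-7 -> [0, -4, -8, -2, -6, -7]
Stage 4 (CLIP -7 11): clip(0,-7,11)=0, clip(-4,-7,11)=-4, clip(-8,-7,11)=-7, clip(-2,-7,11)=-2, clip(-6,-7,11)=-6, clip(-7,-7,11)=-7 -> [0, -4, -7, -2, -6, -7]
Stage 5 (CLIP -1 13): clip(0,-1,13)=0, clip(-4,-1,13)=-1, clip(-7,-1,13)=-1, clip(-2,-1,13)=-1, clip(-6,-1,13)=-1, clip(-7,-1,13)=-1 -> [0, -1, -1, -1, -1, -1]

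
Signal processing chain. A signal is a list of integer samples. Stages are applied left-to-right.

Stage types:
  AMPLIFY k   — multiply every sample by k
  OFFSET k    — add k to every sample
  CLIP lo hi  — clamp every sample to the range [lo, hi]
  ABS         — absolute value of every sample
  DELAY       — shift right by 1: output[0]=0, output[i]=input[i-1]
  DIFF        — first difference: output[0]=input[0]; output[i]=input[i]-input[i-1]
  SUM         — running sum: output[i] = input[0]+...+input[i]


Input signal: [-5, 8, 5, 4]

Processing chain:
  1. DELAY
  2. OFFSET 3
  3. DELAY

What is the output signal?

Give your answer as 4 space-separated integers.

Answer: 0 3 -2 11

Derivation:
Input: [-5, 8, 5, 4]
Stage 1 (DELAY): [0, -5, 8, 5] = [0, -5, 8, 5] -> [0, -5, 8, 5]
Stage 2 (OFFSET 3): 0+3=3, -5+3=-2, 8+3=11, 5+3=8 -> [3, -2, 11, 8]
Stage 3 (DELAY): [0, 3, -2, 11] = [0, 3, -2, 11] -> [0, 3, -2, 11]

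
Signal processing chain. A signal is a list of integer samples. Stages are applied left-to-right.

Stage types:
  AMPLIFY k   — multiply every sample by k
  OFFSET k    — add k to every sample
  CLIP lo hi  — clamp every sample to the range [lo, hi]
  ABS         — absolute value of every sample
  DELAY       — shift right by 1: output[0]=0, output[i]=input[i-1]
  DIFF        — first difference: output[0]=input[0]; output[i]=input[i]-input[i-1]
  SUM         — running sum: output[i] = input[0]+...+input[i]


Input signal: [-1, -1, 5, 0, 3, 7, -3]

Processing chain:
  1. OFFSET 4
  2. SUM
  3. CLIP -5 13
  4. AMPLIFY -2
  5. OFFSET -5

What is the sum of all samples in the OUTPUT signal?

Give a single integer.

Answer: -183

Derivation:
Input: [-1, -1, 5, 0, 3, 7, -3]
Stage 1 (OFFSET 4): -1+4=3, -1+4=3, 5+4=9, 0+4=4, 3+4=7, 7+4=11, -3+4=1 -> [3, 3, 9, 4, 7, 11, 1]
Stage 2 (SUM): sum[0..0]=3, sum[0..1]=6, sum[0..2]=15, sum[0..3]=19, sum[0..4]=26, sum[0..5]=37, sum[0..6]=38 -> [3, 6, 15, 19, 26, 37, 38]
Stage 3 (CLIP -5 13): clip(3,-5,13)=3, clip(6,-5,13)=6, clip(15,-5,13)=13, clip(19,-5,13)=13, clip(26,-5,13)=13, clip(37,-5,13)=13, clip(38,-5,13)=13 -> [3, 6, 13, 13, 13, 13, 13]
Stage 4 (AMPLIFY -2): 3*-2=-6, 6*-2=-12, 13*-2=-26, 13*-2=-26, 13*-2=-26, 13*-2=-26, 13*-2=-26 -> [-6, -12, -26, -26, -26, -26, -26]
Stage 5 (OFFSET -5): -6+-5=-11, -12+-5=-17, -26+-5=-31, -26+-5=-31, -26+-5=-31, -26+-5=-31, -26+-5=-31 -> [-11, -17, -31, -31, -31, -31, -31]
Output sum: -183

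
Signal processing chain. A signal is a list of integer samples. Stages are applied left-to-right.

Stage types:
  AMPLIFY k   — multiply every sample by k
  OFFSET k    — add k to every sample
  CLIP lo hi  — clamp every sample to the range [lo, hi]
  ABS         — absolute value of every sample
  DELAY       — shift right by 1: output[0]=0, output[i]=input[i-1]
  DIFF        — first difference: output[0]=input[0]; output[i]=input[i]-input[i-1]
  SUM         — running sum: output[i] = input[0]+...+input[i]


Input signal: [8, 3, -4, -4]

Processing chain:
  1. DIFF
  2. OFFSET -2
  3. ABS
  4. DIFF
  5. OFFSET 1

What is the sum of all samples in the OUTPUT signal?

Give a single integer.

Input: [8, 3, -4, -4]
Stage 1 (DIFF): s[0]=8, 3-8=-5, -4-3=-7, -4--4=0 -> [8, -5, -7, 0]
Stage 2 (OFFSET -2): 8+-2=6, -5+-2=-7, -7+-2=-9, 0+-2=-2 -> [6, -7, -9, -2]
Stage 3 (ABS): |6|=6, |-7|=7, |-9|=9, |-2|=2 -> [6, 7, 9, 2]
Stage 4 (DIFF): s[0]=6, 7-6=1, 9-7=2, 2-9=-7 -> [6, 1, 2, -7]
Stage 5 (OFFSET 1): 6+1=7, 1+1=2, 2+1=3, -7+1=-6 -> [7, 2, 3, -6]
Output sum: 6

Answer: 6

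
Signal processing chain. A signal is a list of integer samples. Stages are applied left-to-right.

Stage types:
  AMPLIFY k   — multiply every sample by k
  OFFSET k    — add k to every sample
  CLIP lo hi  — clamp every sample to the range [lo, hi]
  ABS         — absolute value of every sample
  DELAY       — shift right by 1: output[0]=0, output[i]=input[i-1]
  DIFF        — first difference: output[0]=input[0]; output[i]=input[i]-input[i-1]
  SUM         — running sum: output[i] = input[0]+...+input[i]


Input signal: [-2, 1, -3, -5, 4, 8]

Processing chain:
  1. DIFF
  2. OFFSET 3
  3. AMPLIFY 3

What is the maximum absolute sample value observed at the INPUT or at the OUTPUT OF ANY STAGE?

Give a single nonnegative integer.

Input: [-2, 1, -3, -5, 4, 8] (max |s|=8)
Stage 1 (DIFF): s[0]=-2, 1--2=3, -3-1=-4, -5--3=-2, 4--5=9, 8-4=4 -> [-2, 3, -4, -2, 9, 4] (max |s|=9)
Stage 2 (OFFSET 3): -2+3=1, 3+3=6, -4+3=-1, -2+3=1, 9+3=12, 4+3=7 -> [1, 6, -1, 1, 12, 7] (max |s|=12)
Stage 3 (AMPLIFY 3): 1*3=3, 6*3=18, -1*3=-3, 1*3=3, 12*3=36, 7*3=21 -> [3, 18, -3, 3, 36, 21] (max |s|=36)
Overall max amplitude: 36

Answer: 36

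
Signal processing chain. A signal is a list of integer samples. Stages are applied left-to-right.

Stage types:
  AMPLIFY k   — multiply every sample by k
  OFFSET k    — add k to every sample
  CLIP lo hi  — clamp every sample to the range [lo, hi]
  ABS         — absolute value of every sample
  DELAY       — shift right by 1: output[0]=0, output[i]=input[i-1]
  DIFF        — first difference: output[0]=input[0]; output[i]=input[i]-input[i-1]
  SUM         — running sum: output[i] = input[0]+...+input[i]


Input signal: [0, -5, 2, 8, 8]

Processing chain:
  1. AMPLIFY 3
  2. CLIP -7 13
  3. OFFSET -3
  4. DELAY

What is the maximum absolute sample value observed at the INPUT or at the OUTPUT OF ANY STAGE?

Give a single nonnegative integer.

Input: [0, -5, 2, 8, 8] (max |s|=8)
Stage 1 (AMPLIFY 3): 0*3=0, -5*3=-15, 2*3=6, 8*3=24, 8*3=24 -> [0, -15, 6, 24, 24] (max |s|=24)
Stage 2 (CLIP -7 13): clip(0,-7,13)=0, clip(-15,-7,13)=-7, clip(6,-7,13)=6, clip(24,-7,13)=13, clip(24,-7,13)=13 -> [0, -7, 6, 13, 13] (max |s|=13)
Stage 3 (OFFSET -3): 0+-3=-3, -7+-3=-10, 6+-3=3, 13+-3=10, 13+-3=10 -> [-3, -10, 3, 10, 10] (max |s|=10)
Stage 4 (DELAY): [0, -3, -10, 3, 10] = [0, -3, -10, 3, 10] -> [0, -3, -10, 3, 10] (max |s|=10)
Overall max amplitude: 24

Answer: 24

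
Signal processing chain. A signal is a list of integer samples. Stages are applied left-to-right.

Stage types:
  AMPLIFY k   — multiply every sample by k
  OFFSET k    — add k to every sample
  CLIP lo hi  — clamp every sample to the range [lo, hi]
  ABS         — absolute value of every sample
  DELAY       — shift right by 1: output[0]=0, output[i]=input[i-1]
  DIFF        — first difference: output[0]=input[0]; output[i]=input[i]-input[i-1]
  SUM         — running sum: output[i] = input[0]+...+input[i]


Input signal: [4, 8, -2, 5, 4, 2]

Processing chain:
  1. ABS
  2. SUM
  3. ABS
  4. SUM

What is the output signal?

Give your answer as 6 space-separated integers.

Input: [4, 8, -2, 5, 4, 2]
Stage 1 (ABS): |4|=4, |8|=8, |-2|=2, |5|=5, |4|=4, |2|=2 -> [4, 8, 2, 5, 4, 2]
Stage 2 (SUM): sum[0..0]=4, sum[0..1]=12, sum[0..2]=14, sum[0..3]=19, sum[0..4]=23, sum[0..5]=25 -> [4, 12, 14, 19, 23, 25]
Stage 3 (ABS): |4|=4, |12|=12, |14|=14, |19|=19, |23|=23, |25|=25 -> [4, 12, 14, 19, 23, 25]
Stage 4 (SUM): sum[0..0]=4, sum[0..1]=16, sum[0..2]=30, sum[0..3]=49, sum[0..4]=72, sum[0..5]=97 -> [4, 16, 30, 49, 72, 97]

Answer: 4 16 30 49 72 97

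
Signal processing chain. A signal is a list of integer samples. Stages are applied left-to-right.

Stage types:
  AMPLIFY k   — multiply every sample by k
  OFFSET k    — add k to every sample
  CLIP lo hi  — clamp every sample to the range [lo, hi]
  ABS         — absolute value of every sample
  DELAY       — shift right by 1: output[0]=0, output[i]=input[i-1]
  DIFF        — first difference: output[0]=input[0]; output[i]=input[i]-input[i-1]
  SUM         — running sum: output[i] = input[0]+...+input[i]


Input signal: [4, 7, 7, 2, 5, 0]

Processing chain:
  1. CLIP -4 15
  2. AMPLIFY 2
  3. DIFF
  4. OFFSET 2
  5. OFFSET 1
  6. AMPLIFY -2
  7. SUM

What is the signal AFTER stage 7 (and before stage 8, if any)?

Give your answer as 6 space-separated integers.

Answer: -22 -40 -46 -32 -50 -36

Derivation:
Input: [4, 7, 7, 2, 5, 0]
Stage 1 (CLIP -4 15): clip(4,-4,15)=4, clip(7,-4,15)=7, clip(7,-4,15)=7, clip(2,-4,15)=2, clip(5,-4,15)=5, clip(0,-4,15)=0 -> [4, 7, 7, 2, 5, 0]
Stage 2 (AMPLIFY 2): 4*2=8, 7*2=14, 7*2=14, 2*2=4, 5*2=10, 0*2=0 -> [8, 14, 14, 4, 10, 0]
Stage 3 (DIFF): s[0]=8, 14-8=6, 14-14=0, 4-14=-10, 10-4=6, 0-10=-10 -> [8, 6, 0, -10, 6, -10]
Stage 4 (OFFSET 2): 8+2=10, 6+2=8, 0+2=2, -10+2=-8, 6+2=8, -10+2=-8 -> [10, 8, 2, -8, 8, -8]
Stage 5 (OFFSET 1): 10+1=11, 8+1=9, 2+1=3, -8+1=-7, 8+1=9, -8+1=-7 -> [11, 9, 3, -7, 9, -7]
Stage 6 (AMPLIFY -2): 11*-2=-22, 9*-2=-18, 3*-2=-6, -7*-2=14, 9*-2=-18, -7*-2=14 -> [-22, -18, -6, 14, -18, 14]
Stage 7 (SUM): sum[0..0]=-22, sum[0..1]=-40, sum[0..2]=-46, sum[0..3]=-32, sum[0..4]=-50, sum[0..5]=-36 -> [-22, -40, -46, -32, -50, -36]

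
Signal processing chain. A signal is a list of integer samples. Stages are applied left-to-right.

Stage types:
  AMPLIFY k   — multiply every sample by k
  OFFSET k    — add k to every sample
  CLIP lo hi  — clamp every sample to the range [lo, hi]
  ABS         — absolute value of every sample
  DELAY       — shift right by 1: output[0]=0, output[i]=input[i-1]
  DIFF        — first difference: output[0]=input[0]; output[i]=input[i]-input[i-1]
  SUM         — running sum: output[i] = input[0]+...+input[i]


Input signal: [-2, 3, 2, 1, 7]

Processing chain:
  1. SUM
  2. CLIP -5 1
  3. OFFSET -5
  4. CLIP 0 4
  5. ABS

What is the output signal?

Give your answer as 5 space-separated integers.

Answer: 0 0 0 0 0

Derivation:
Input: [-2, 3, 2, 1, 7]
Stage 1 (SUM): sum[0..0]=-2, sum[0..1]=1, sum[0..2]=3, sum[0..3]=4, sum[0..4]=11 -> [-2, 1, 3, 4, 11]
Stage 2 (CLIP -5 1): clip(-2,-5,1)=-2, clip(1,-5,1)=1, clip(3,-5,1)=1, clip(4,-5,1)=1, clip(11,-5,1)=1 -> [-2, 1, 1, 1, 1]
Stage 3 (OFFSET -5): -2+-5=-7, 1+-5=-4, 1+-5=-4, 1+-5=-4, 1+-5=-4 -> [-7, -4, -4, -4, -4]
Stage 4 (CLIP 0 4): clip(-7,0,4)=0, clip(-4,0,4)=0, clip(-4,0,4)=0, clip(-4,0,4)=0, clip(-4,0,4)=0 -> [0, 0, 0, 0, 0]
Stage 5 (ABS): |0|=0, |0|=0, |0|=0, |0|=0, |0|=0 -> [0, 0, 0, 0, 0]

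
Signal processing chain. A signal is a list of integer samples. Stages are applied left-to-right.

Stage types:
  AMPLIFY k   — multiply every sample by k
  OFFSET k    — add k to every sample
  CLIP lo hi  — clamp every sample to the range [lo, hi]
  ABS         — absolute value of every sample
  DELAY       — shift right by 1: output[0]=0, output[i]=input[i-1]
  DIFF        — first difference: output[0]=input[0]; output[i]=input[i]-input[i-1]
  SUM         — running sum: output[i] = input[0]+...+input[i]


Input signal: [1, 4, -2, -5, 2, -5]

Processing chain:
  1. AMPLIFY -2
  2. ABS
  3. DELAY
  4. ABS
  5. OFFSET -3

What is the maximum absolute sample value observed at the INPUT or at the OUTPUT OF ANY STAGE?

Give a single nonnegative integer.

Input: [1, 4, -2, -5, 2, -5] (max |s|=5)
Stage 1 (AMPLIFY -2): 1*-2=-2, 4*-2=-8, -2*-2=4, -5*-2=10, 2*-2=-4, -5*-2=10 -> [-2, -8, 4, 10, -4, 10] (max |s|=10)
Stage 2 (ABS): |-2|=2, |-8|=8, |4|=4, |10|=10, |-4|=4, |10|=10 -> [2, 8, 4, 10, 4, 10] (max |s|=10)
Stage 3 (DELAY): [0, 2, 8, 4, 10, 4] = [0, 2, 8, 4, 10, 4] -> [0, 2, 8, 4, 10, 4] (max |s|=10)
Stage 4 (ABS): |0|=0, |2|=2, |8|=8, |4|=4, |10|=10, |4|=4 -> [0, 2, 8, 4, 10, 4] (max |s|=10)
Stage 5 (OFFSET -3): 0+-3=-3, 2+-3=-1, 8+-3=5, 4+-3=1, 10+-3=7, 4+-3=1 -> [-3, -1, 5, 1, 7, 1] (max |s|=7)
Overall max amplitude: 10

Answer: 10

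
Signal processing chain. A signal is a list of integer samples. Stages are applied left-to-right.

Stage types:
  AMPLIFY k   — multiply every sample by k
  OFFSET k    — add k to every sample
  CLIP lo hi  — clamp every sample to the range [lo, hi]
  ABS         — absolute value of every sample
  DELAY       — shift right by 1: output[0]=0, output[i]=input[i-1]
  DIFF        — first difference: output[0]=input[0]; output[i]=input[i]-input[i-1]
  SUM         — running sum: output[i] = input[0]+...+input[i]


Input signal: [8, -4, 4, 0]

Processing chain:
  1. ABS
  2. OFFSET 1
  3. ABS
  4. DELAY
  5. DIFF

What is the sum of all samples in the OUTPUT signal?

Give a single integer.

Answer: 5

Derivation:
Input: [8, -4, 4, 0]
Stage 1 (ABS): |8|=8, |-4|=4, |4|=4, |0|=0 -> [8, 4, 4, 0]
Stage 2 (OFFSET 1): 8+1=9, 4+1=5, 4+1=5, 0+1=1 -> [9, 5, 5, 1]
Stage 3 (ABS): |9|=9, |5|=5, |5|=5, |1|=1 -> [9, 5, 5, 1]
Stage 4 (DELAY): [0, 9, 5, 5] = [0, 9, 5, 5] -> [0, 9, 5, 5]
Stage 5 (DIFF): s[0]=0, 9-0=9, 5-9=-4, 5-5=0 -> [0, 9, -4, 0]
Output sum: 5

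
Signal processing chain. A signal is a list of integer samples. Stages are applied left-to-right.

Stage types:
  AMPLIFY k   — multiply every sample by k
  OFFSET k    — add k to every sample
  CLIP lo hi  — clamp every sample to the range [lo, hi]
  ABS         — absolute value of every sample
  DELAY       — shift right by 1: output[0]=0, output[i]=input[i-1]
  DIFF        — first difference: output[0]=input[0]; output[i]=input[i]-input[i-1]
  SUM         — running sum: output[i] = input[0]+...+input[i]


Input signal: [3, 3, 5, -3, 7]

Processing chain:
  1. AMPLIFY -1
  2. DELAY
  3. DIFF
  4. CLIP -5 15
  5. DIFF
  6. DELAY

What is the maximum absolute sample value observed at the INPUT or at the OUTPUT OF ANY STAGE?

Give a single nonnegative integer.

Input: [3, 3, 5, -3, 7] (max |s|=7)
Stage 1 (AMPLIFY -1): 3*-1=-3, 3*-1=-3, 5*-1=-5, -3*-1=3, 7*-1=-7 -> [-3, -3, -5, 3, -7] (max |s|=7)
Stage 2 (DELAY): [0, -3, -3, -5, 3] = [0, -3, -3, -5, 3] -> [0, -3, -3, -5, 3] (max |s|=5)
Stage 3 (DIFF): s[0]=0, -3-0=-3, -3--3=0, -5--3=-2, 3--5=8 -> [0, -3, 0, -2, 8] (max |s|=8)
Stage 4 (CLIP -5 15): clip(0,-5,15)=0, clip(-3,-5,15)=-3, clip(0,-5,15)=0, clip(-2,-5,15)=-2, clip(8,-5,15)=8 -> [0, -3, 0, -2, 8] (max |s|=8)
Stage 5 (DIFF): s[0]=0, -3-0=-3, 0--3=3, -2-0=-2, 8--2=10 -> [0, -3, 3, -2, 10] (max |s|=10)
Stage 6 (DELAY): [0, 0, -3, 3, -2] = [0, 0, -3, 3, -2] -> [0, 0, -3, 3, -2] (max |s|=3)
Overall max amplitude: 10

Answer: 10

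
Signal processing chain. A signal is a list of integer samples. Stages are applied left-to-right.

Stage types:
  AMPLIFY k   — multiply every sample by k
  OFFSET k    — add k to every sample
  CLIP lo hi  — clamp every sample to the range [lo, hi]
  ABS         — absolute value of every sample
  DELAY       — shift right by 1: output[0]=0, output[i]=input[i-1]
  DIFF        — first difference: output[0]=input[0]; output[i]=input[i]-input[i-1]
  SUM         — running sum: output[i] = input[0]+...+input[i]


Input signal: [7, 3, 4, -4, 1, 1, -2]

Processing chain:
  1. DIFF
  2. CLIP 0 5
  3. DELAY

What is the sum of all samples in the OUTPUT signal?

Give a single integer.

Answer: 11

Derivation:
Input: [7, 3, 4, -4, 1, 1, -2]
Stage 1 (DIFF): s[0]=7, 3-7=-4, 4-3=1, -4-4=-8, 1--4=5, 1-1=0, -2-1=-3 -> [7, -4, 1, -8, 5, 0, -3]
Stage 2 (CLIP 0 5): clip(7,0,5)=5, clip(-4,0,5)=0, clip(1,0,5)=1, clip(-8,0,5)=0, clip(5,0,5)=5, clip(0,0,5)=0, clip(-3,0,5)=0 -> [5, 0, 1, 0, 5, 0, 0]
Stage 3 (DELAY): [0, 5, 0, 1, 0, 5, 0] = [0, 5, 0, 1, 0, 5, 0] -> [0, 5, 0, 1, 0, 5, 0]
Output sum: 11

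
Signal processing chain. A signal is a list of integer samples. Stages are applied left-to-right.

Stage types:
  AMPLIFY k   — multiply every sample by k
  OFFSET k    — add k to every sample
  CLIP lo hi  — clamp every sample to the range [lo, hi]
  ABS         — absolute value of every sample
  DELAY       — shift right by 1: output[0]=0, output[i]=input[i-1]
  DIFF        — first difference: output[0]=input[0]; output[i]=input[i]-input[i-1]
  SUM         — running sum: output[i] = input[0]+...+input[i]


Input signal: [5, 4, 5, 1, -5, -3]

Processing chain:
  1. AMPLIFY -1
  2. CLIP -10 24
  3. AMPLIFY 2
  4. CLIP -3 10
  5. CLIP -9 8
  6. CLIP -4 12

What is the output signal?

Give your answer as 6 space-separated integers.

Answer: -3 -3 -3 -2 8 6

Derivation:
Input: [5, 4, 5, 1, -5, -3]
Stage 1 (AMPLIFY -1): 5*-1=-5, 4*-1=-4, 5*-1=-5, 1*-1=-1, -5*-1=5, -3*-1=3 -> [-5, -4, -5, -1, 5, 3]
Stage 2 (CLIP -10 24): clip(-5,-10,24)=-5, clip(-4,-10,24)=-4, clip(-5,-10,24)=-5, clip(-1,-10,24)=-1, clip(5,-10,24)=5, clip(3,-10,24)=3 -> [-5, -4, -5, -1, 5, 3]
Stage 3 (AMPLIFY 2): -5*2=-10, -4*2=-8, -5*2=-10, -1*2=-2, 5*2=10, 3*2=6 -> [-10, -8, -10, -2, 10, 6]
Stage 4 (CLIP -3 10): clip(-10,-3,10)=-3, clip(-8,-3,10)=-3, clip(-10,-3,10)=-3, clip(-2,-3,10)=-2, clip(10,-3,10)=10, clip(6,-3,10)=6 -> [-3, -3, -3, -2, 10, 6]
Stage 5 (CLIP -9 8): clip(-3,-9,8)=-3, clip(-3,-9,8)=-3, clip(-3,-9,8)=-3, clip(-2,-9,8)=-2, clip(10,-9,8)=8, clip(6,-9,8)=6 -> [-3, -3, -3, -2, 8, 6]
Stage 6 (CLIP -4 12): clip(-3,-4,12)=-3, clip(-3,-4,12)=-3, clip(-3,-4,12)=-3, clip(-2,-4,12)=-2, clip(8,-4,12)=8, clip(6,-4,12)=6 -> [-3, -3, -3, -2, 8, 6]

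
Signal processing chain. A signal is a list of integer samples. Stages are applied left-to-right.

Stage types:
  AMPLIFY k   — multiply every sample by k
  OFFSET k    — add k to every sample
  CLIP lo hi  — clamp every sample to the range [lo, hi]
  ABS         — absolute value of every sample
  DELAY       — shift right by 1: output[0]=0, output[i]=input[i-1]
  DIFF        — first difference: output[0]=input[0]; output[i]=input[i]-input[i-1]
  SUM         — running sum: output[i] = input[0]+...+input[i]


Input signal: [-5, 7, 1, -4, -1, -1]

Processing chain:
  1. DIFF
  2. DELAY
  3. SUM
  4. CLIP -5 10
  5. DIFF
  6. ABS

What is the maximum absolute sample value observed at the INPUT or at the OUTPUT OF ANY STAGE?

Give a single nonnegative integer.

Input: [-5, 7, 1, -4, -1, -1] (max |s|=7)
Stage 1 (DIFF): s[0]=-5, 7--5=12, 1-7=-6, -4-1=-5, -1--4=3, -1--1=0 -> [-5, 12, -6, -5, 3, 0] (max |s|=12)
Stage 2 (DELAY): [0, -5, 12, -6, -5, 3] = [0, -5, 12, -6, -5, 3] -> [0, -5, 12, -6, -5, 3] (max |s|=12)
Stage 3 (SUM): sum[0..0]=0, sum[0..1]=-5, sum[0..2]=7, sum[0..3]=1, sum[0..4]=-4, sum[0..5]=-1 -> [0, -5, 7, 1, -4, -1] (max |s|=7)
Stage 4 (CLIP -5 10): clip(0,-5,10)=0, clip(-5,-5,10)=-5, clip(7,-5,10)=7, clip(1,-5,10)=1, clip(-4,-5,10)=-4, clip(-1,-5,10)=-1 -> [0, -5, 7, 1, -4, -1] (max |s|=7)
Stage 5 (DIFF): s[0]=0, -5-0=-5, 7--5=12, 1-7=-6, -4-1=-5, -1--4=3 -> [0, -5, 12, -6, -5, 3] (max |s|=12)
Stage 6 (ABS): |0|=0, |-5|=5, |12|=12, |-6|=6, |-5|=5, |3|=3 -> [0, 5, 12, 6, 5, 3] (max |s|=12)
Overall max amplitude: 12

Answer: 12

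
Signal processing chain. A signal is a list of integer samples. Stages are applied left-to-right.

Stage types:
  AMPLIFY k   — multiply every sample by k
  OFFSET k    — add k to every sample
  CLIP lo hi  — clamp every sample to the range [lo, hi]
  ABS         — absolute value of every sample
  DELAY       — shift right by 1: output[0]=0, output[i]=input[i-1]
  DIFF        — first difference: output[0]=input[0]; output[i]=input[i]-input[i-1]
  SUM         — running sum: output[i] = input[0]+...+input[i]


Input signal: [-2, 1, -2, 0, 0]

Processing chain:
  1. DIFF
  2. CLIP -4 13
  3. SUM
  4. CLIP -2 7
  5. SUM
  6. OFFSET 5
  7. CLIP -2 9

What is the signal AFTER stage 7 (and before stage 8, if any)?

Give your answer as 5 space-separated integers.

Input: [-2, 1, -2, 0, 0]
Stage 1 (DIFF): s[0]=-2, 1--2=3, -2-1=-3, 0--2=2, 0-0=0 -> [-2, 3, -3, 2, 0]
Stage 2 (CLIP -4 13): clip(-2,-4,13)=-2, clip(3,-4,13)=3, clip(-3,-4,13)=-3, clip(2,-4,13)=2, clip(0,-4,13)=0 -> [-2, 3, -3, 2, 0]
Stage 3 (SUM): sum[0..0]=-2, sum[0..1]=1, sum[0..2]=-2, sum[0..3]=0, sum[0..4]=0 -> [-2, 1, -2, 0, 0]
Stage 4 (CLIP -2 7): clip(-2,-2,7)=-2, clip(1,-2,7)=1, clip(-2,-2,7)=-2, clip(0,-2,7)=0, clip(0,-2,7)=0 -> [-2, 1, -2, 0, 0]
Stage 5 (SUM): sum[0..0]=-2, sum[0..1]=-1, sum[0..2]=-3, sum[0..3]=-3, sum[0..4]=-3 -> [-2, -1, -3, -3, -3]
Stage 6 (OFFSET 5): -2+5=3, -1+5=4, -3+5=2, -3+5=2, -3+5=2 -> [3, 4, 2, 2, 2]
Stage 7 (CLIP -2 9): clip(3,-2,9)=3, clip(4,-2,9)=4, clip(2,-2,9)=2, clip(2,-2,9)=2, clip(2,-2,9)=2 -> [3, 4, 2, 2, 2]

Answer: 3 4 2 2 2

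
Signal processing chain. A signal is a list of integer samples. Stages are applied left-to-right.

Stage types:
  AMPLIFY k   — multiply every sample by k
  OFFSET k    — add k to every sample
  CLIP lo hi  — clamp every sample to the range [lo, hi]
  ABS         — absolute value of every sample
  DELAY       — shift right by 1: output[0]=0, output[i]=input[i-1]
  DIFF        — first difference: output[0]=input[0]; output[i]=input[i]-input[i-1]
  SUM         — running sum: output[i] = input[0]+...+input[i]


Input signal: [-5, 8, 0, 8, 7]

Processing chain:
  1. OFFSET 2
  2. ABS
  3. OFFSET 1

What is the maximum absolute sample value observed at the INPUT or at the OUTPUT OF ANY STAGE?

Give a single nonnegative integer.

Input: [-5, 8, 0, 8, 7] (max |s|=8)
Stage 1 (OFFSET 2): -5+2=-3, 8+2=10, 0+2=2, 8+2=10, 7+2=9 -> [-3, 10, 2, 10, 9] (max |s|=10)
Stage 2 (ABS): |-3|=3, |10|=10, |2|=2, |10|=10, |9|=9 -> [3, 10, 2, 10, 9] (max |s|=10)
Stage 3 (OFFSET 1): 3+1=4, 10+1=11, 2+1=3, 10+1=11, 9+1=10 -> [4, 11, 3, 11, 10] (max |s|=11)
Overall max amplitude: 11

Answer: 11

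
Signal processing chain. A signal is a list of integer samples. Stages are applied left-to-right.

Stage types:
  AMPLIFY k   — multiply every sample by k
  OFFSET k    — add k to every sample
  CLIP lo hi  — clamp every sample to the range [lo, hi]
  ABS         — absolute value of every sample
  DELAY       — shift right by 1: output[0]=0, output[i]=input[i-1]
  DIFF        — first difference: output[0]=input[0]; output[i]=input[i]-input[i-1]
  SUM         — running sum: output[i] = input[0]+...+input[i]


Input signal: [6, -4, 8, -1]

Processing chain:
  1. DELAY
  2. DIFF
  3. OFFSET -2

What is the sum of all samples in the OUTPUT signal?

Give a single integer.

Answer: 0

Derivation:
Input: [6, -4, 8, -1]
Stage 1 (DELAY): [0, 6, -4, 8] = [0, 6, -4, 8] -> [0, 6, -4, 8]
Stage 2 (DIFF): s[0]=0, 6-0=6, -4-6=-10, 8--4=12 -> [0, 6, -10, 12]
Stage 3 (OFFSET -2): 0+-2=-2, 6+-2=4, -10+-2=-12, 12+-2=10 -> [-2, 4, -12, 10]
Output sum: 0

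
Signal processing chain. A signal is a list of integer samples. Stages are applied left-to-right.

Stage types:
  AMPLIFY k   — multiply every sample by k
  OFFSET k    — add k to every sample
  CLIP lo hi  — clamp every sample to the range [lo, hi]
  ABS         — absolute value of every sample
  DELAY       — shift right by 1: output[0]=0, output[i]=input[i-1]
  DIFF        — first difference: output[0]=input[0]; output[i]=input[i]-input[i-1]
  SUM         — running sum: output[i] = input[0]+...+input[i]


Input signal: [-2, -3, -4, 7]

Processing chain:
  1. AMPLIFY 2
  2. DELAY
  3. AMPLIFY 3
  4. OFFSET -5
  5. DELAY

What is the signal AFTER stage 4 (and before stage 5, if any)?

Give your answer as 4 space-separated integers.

Answer: -5 -17 -23 -29

Derivation:
Input: [-2, -3, -4, 7]
Stage 1 (AMPLIFY 2): -2*2=-4, -3*2=-6, -4*2=-8, 7*2=14 -> [-4, -6, -8, 14]
Stage 2 (DELAY): [0, -4, -6, -8] = [0, -4, -6, -8] -> [0, -4, -6, -8]
Stage 3 (AMPLIFY 3): 0*3=0, -4*3=-12, -6*3=-18, -8*3=-24 -> [0, -12, -18, -24]
Stage 4 (OFFSET -5): 0+-5=-5, -12+-5=-17, -18+-5=-23, -24+-5=-29 -> [-5, -17, -23, -29]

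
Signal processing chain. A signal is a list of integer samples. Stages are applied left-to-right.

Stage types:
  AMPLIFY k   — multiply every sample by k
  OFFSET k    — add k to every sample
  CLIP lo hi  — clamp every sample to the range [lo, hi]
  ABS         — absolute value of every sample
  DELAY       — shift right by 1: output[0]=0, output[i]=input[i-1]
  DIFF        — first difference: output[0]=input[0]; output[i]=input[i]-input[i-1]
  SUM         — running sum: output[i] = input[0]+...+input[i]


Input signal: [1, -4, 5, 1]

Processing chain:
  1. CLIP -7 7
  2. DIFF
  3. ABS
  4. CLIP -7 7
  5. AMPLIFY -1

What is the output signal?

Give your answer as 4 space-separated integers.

Input: [1, -4, 5, 1]
Stage 1 (CLIP -7 7): clip(1,-7,7)=1, clip(-4,-7,7)=-4, clip(5,-7,7)=5, clip(1,-7,7)=1 -> [1, -4, 5, 1]
Stage 2 (DIFF): s[0]=1, -4-1=-5, 5--4=9, 1-5=-4 -> [1, -5, 9, -4]
Stage 3 (ABS): |1|=1, |-5|=5, |9|=9, |-4|=4 -> [1, 5, 9, 4]
Stage 4 (CLIP -7 7): clip(1,-7,7)=1, clip(5,-7,7)=5, clip(9,-7,7)=7, clip(4,-7,7)=4 -> [1, 5, 7, 4]
Stage 5 (AMPLIFY -1): 1*-1=-1, 5*-1=-5, 7*-1=-7, 4*-1=-4 -> [-1, -5, -7, -4]

Answer: -1 -5 -7 -4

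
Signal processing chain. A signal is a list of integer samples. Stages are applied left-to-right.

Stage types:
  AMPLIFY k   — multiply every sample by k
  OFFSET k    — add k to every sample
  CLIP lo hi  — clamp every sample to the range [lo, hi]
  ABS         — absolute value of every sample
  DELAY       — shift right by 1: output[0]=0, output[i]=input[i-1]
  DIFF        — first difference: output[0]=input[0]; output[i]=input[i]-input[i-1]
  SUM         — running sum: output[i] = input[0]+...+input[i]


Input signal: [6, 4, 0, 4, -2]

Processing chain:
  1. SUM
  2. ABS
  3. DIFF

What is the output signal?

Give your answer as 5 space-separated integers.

Input: [6, 4, 0, 4, -2]
Stage 1 (SUM): sum[0..0]=6, sum[0..1]=10, sum[0..2]=10, sum[0..3]=14, sum[0..4]=12 -> [6, 10, 10, 14, 12]
Stage 2 (ABS): |6|=6, |10|=10, |10|=10, |14|=14, |12|=12 -> [6, 10, 10, 14, 12]
Stage 3 (DIFF): s[0]=6, 10-6=4, 10-10=0, 14-10=4, 12-14=-2 -> [6, 4, 0, 4, -2]

Answer: 6 4 0 4 -2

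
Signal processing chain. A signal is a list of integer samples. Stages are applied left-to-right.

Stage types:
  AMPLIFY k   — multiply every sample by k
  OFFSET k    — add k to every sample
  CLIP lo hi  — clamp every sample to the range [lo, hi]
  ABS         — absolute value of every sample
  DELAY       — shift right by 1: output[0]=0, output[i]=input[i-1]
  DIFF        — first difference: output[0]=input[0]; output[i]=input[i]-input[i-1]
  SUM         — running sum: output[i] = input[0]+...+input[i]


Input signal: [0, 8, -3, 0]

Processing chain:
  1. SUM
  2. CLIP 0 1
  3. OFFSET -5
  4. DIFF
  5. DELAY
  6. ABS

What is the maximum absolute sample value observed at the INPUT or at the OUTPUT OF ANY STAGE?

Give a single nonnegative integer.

Input: [0, 8, -3, 0] (max |s|=8)
Stage 1 (SUM): sum[0..0]=0, sum[0..1]=8, sum[0..2]=5, sum[0..3]=5 -> [0, 8, 5, 5] (max |s|=8)
Stage 2 (CLIP 0 1): clip(0,0,1)=0, clip(8,0,1)=1, clip(5,0,1)=1, clip(5,0,1)=1 -> [0, 1, 1, 1] (max |s|=1)
Stage 3 (OFFSET -5): 0+-5=-5, 1+-5=-4, 1+-5=-4, 1+-5=-4 -> [-5, -4, -4, -4] (max |s|=5)
Stage 4 (DIFF): s[0]=-5, -4--5=1, -4--4=0, -4--4=0 -> [-5, 1, 0, 0] (max |s|=5)
Stage 5 (DELAY): [0, -5, 1, 0] = [0, -5, 1, 0] -> [0, -5, 1, 0] (max |s|=5)
Stage 6 (ABS): |0|=0, |-5|=5, |1|=1, |0|=0 -> [0, 5, 1, 0] (max |s|=5)
Overall max amplitude: 8

Answer: 8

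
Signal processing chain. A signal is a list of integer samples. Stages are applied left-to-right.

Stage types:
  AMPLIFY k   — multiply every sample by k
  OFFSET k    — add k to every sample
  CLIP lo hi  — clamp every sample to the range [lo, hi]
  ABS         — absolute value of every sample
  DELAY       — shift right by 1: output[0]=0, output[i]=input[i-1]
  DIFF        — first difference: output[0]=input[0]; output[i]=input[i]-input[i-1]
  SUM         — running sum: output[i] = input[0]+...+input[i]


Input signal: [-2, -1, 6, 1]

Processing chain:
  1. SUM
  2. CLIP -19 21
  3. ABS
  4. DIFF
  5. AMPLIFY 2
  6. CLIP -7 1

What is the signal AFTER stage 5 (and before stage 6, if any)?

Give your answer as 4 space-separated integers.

Input: [-2, -1, 6, 1]
Stage 1 (SUM): sum[0..0]=-2, sum[0..1]=-3, sum[0..2]=3, sum[0..3]=4 -> [-2, -3, 3, 4]
Stage 2 (CLIP -19 21): clip(-2,-19,21)=-2, clip(-3,-19,21)=-3, clip(3,-19,21)=3, clip(4,-19,21)=4 -> [-2, -3, 3, 4]
Stage 3 (ABS): |-2|=2, |-3|=3, |3|=3, |4|=4 -> [2, 3, 3, 4]
Stage 4 (DIFF): s[0]=2, 3-2=1, 3-3=0, 4-3=1 -> [2, 1, 0, 1]
Stage 5 (AMPLIFY 2): 2*2=4, 1*2=2, 0*2=0, 1*2=2 -> [4, 2, 0, 2]

Answer: 4 2 0 2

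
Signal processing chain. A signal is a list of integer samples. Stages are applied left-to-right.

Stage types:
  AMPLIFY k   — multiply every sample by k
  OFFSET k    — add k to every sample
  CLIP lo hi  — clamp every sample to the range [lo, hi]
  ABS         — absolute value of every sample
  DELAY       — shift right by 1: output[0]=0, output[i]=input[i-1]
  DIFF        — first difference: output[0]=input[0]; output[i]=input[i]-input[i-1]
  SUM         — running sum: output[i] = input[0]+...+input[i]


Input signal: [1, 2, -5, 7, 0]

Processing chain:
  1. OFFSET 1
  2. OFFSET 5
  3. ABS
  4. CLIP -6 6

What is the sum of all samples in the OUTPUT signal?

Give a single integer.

Answer: 25

Derivation:
Input: [1, 2, -5, 7, 0]
Stage 1 (OFFSET 1): 1+1=2, 2+1=3, -5+1=-4, 7+1=8, 0+1=1 -> [2, 3, -4, 8, 1]
Stage 2 (OFFSET 5): 2+5=7, 3+5=8, -4+5=1, 8+5=13, 1+5=6 -> [7, 8, 1, 13, 6]
Stage 3 (ABS): |7|=7, |8|=8, |1|=1, |13|=13, |6|=6 -> [7, 8, 1, 13, 6]
Stage 4 (CLIP -6 6): clip(7,-6,6)=6, clip(8,-6,6)=6, clip(1,-6,6)=1, clip(13,-6,6)=6, clip(6,-6,6)=6 -> [6, 6, 1, 6, 6]
Output sum: 25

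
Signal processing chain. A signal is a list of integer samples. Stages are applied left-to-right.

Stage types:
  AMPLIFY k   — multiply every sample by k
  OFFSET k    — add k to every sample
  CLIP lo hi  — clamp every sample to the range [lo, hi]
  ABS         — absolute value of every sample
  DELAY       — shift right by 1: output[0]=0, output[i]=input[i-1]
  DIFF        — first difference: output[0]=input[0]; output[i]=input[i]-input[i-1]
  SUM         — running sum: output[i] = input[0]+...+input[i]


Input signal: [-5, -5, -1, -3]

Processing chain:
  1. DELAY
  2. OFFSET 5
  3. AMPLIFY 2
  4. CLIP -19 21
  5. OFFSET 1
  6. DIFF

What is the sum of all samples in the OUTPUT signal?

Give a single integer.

Input: [-5, -5, -1, -3]
Stage 1 (DELAY): [0, -5, -5, -1] = [0, -5, -5, -1] -> [0, -5, -5, -1]
Stage 2 (OFFSET 5): 0+5=5, -5+5=0, -5+5=0, -1+5=4 -> [5, 0, 0, 4]
Stage 3 (AMPLIFY 2): 5*2=10, 0*2=0, 0*2=0, 4*2=8 -> [10, 0, 0, 8]
Stage 4 (CLIP -19 21): clip(10,-19,21)=10, clip(0,-19,21)=0, clip(0,-19,21)=0, clip(8,-19,21)=8 -> [10, 0, 0, 8]
Stage 5 (OFFSET 1): 10+1=11, 0+1=1, 0+1=1, 8+1=9 -> [11, 1, 1, 9]
Stage 6 (DIFF): s[0]=11, 1-11=-10, 1-1=0, 9-1=8 -> [11, -10, 0, 8]
Output sum: 9

Answer: 9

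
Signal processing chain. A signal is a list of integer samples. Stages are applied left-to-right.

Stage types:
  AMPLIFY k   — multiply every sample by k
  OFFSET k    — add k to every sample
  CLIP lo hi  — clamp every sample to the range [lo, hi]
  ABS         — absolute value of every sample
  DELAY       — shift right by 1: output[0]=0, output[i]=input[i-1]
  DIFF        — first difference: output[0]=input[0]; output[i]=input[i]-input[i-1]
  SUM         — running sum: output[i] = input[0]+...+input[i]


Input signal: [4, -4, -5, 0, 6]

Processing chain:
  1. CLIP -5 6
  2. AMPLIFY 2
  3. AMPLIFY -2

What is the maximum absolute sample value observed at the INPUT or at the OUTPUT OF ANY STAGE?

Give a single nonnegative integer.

Input: [4, -4, -5, 0, 6] (max |s|=6)
Stage 1 (CLIP -5 6): clip(4,-5,6)=4, clip(-4,-5,6)=-4, clip(-5,-5,6)=-5, clip(0,-5,6)=0, clip(6,-5,6)=6 -> [4, -4, -5, 0, 6] (max |s|=6)
Stage 2 (AMPLIFY 2): 4*2=8, -4*2=-8, -5*2=-10, 0*2=0, 6*2=12 -> [8, -8, -10, 0, 12] (max |s|=12)
Stage 3 (AMPLIFY -2): 8*-2=-16, -8*-2=16, -10*-2=20, 0*-2=0, 12*-2=-24 -> [-16, 16, 20, 0, -24] (max |s|=24)
Overall max amplitude: 24

Answer: 24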